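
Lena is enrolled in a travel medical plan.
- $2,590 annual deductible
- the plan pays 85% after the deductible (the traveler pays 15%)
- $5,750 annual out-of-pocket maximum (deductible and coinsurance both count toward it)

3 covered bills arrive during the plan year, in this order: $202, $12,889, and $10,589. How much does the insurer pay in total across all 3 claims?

#1 ($202): fully absorbed by the deductible. Traveler pays $202; OOP now $202. Plan pays $202 − $202 = $0.
#2 ($12,889): deductible takes $2,388, $10,501 remains; 15% of $10,501 = $1,575.15. Cost to traveler: $3,963.15. OOP to date $4,165.15. Plan pays $12,889 − $3,963.15 = $8,925.85.
#3 ($10,589): 15% coinsurance on $10,589 = $1,588.35. That would push OOP to $5,753.50, over the $5,750 cap, so traveler pays $5,750 − $4,165.15 = $1,584.85. Insurer: $10,589 − $1,584.85 = $9,004.15.
Insurer total = bills − traveler's total = $23,680 − $5,750 = $17,930.

$17,930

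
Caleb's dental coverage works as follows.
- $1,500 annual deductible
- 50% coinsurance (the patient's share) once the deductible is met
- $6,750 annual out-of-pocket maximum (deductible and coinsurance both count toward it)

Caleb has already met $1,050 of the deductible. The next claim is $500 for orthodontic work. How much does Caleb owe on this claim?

Deductible still to meet: $1,500 − $1,050 = $450.
After the $450 deductible portion, $500 − $450 = $50 is subject to coinsurance.
50% of $50 = $25 falls to the patient.
Patient responsibility before any cap: $450 + $25 = $475.
Cumulative spending $1,050 + $475 = $1,525 stays under the $6,750 maximum.

$475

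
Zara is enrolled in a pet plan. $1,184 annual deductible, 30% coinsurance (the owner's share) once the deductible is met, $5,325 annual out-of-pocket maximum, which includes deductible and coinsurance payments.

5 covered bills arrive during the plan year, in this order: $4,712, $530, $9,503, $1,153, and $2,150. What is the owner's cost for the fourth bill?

Claim 1 — $4,712: deductible takes $1,184, $3,528 remains; owner's 30% is $1,058.40. Owner pays $2,242.40; OOP now $2,242.40.
Claim 2 — $530: 30% coinsurance on $530 = $159. Owner pays $159; OOP now $2,401.40.
Claim 3 — $9,503: deductible already satisfied, so owner's share is 30% × $9,503 = $2,850.90. Owner owes $2,850.90 (running OOP $5,252.30).
Claim 4 — $1,153: deductible met; 30% of $1,153 = $345.90. Adding that to $5,252.30 gives $5,598.20, past the $5,325 cap; owner pays only $5,325 − $5,252.30 = $72.70.

$72.70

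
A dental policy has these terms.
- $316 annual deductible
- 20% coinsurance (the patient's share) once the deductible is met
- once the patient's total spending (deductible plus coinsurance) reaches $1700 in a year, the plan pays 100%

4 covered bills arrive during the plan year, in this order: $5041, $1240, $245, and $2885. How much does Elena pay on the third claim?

Bill 1, $5041: $316 finishes the deductible; $4725 goes to coinsurance; patient's 20% is $945. Patient pays $1261; OOP now $1261.
Bill 2, $1240: deductible already satisfied, so patient's share is 20% × $1240 = $248. Cost to patient: $248. OOP to date $1509.
Bill 3, $245: deductible already satisfied, so patient's share is 20% × $245 = $49. Patient owes $49 (running OOP $1558).

$49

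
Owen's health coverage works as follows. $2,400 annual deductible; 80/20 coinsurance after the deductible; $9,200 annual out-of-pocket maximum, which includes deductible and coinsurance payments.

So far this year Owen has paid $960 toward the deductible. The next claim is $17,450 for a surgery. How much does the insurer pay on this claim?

$12,808

$960 of the $2,400 deductible is already met, leaving $1,440.
After the $1,440 deductible portion, $17,450 − $1,440 = $16,010 is subject to coinsurance.
Coinsurance: $16,010 × 20% = $3,202.
Patient responsibility before any cap: $1,440 + $3,202 = $4,642.
Year-to-date out-of-pocket becomes $960 + $4,642 = $5,602, still under the $9,200 maximum, so no cap applies.
The plan picks up $17,450 − $4,642 = $12,808.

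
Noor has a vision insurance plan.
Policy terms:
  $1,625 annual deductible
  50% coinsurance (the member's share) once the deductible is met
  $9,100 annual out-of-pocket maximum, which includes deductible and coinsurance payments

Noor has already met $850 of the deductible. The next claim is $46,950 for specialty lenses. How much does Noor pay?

$8,250

Remaining deductible: $1,625 − $850 = $775.
That leaves $46,950 − $775 = $46,175 for coinsurance.
50% of $46,175 = $23,087.50 falls to the member.
Member responsibility before any cap: $775 + $23,087.50 = $23,862.50.
Year-to-date out-of-pocket would reach $850 + $23,862.50 = $24,712.50, above the $9,100 maximum, so the member pays only $9,100 − $850 = $8,250.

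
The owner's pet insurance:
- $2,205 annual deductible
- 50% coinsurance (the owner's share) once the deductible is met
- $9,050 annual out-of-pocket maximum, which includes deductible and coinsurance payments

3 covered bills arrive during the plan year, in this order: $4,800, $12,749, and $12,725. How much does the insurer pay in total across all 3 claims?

$21,224

Claim 1 ($4,800): $2,205 to deductible, leaving $2,595; owner's 50% is $1,297.50. Owner pays $3,502.50; OOP now $3,502.50. Plan pays $4,800 − $3,502.50 = $1,297.50.
Claim 2 ($12,749): deductible met; 50% of $12,749 = $6,374.50. OOP would hit $9,877 > $9,050, so the cap limits the owner to $9,050 − $3,502.50 = $5,547.50. Insurer: $12,749 − $5,547.50 = $7,201.50.
Claim 3 ($12,725): 50% coinsurance on $12,725 = $6,362.50. That would push OOP to $15,412.50, over the $9,050 cap, so owner pays $9,050 − $9,050 = $0. Plan pays $12,725 − $0 = $12,725.
Insurer total: $1,297.50 + $7,201.50 + $12,725 = $21,224.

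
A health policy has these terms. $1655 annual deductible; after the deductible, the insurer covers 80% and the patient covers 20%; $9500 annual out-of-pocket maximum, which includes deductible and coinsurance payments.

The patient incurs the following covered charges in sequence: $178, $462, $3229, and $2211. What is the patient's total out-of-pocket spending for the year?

$2540

Bill 1, $178: fully absorbed by the deductible. Patient pays $178; OOP now $178.
Bill 2, $462: entire amount goes to the deductible. Cost to patient: $462. OOP to date $640.
Bill 3, $3229: $1015 to deductible, leaving $2214; 20% of $2214 = $442.80. Cost to patient: $1457.80. OOP to date $2097.80.
Bill 4, $2211: deductible already satisfied, so patient's share is 20% × $2211 = $442.20. Patient pays $442.20; OOP now $2540.
Summing the patient's payments: $178 + $462 + $1457.80 + $442.20 = $2540.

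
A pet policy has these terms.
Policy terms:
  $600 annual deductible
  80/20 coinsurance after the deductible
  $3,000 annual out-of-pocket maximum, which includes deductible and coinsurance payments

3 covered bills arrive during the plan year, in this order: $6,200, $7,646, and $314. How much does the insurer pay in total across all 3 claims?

Claim 1 — $6,200: $600 finishes the deductible; $5,600 goes to coinsurance; coinsurance $5,600 × 20% = $1,120. Cost to owner: $1,720. OOP to date $1,720. Plan pays $6,200 − $1,720 = $4,480.
Claim 2 — $7,646: deductible already satisfied, so owner's share is 20% × $7,646 = $1,529.20. Adding that to $1,720 gives $3,249.20, past the $3,000 cap; owner pays only $3,000 − $1,720 = $1,280. Insurer: $7,646 − $1,280 = $6,366.
Claim 3 — $314: deductible met; 20% of $314 = $62.80. Adding that to $3,000 gives $3,062.80, past the $3,000 cap; owner pays only $3,000 − $3,000 = $0. Plan pays $314 − $0 = $314.
Insurer total = bills − owner's total = $14,160 − $3,000 = $11,160.

$11,160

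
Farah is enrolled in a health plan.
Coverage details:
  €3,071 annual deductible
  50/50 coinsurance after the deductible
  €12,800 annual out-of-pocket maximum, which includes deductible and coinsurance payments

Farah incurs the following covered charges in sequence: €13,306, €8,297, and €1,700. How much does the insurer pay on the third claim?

#1 (€13,306): deductible takes €3,071, €10,235 remains; coinsurance €10,235 × 50% = €5,117.50. Cost to patient: €8,188.50. OOP to date €8,188.50. Insurer: €13,306 − €8,188.50 = €5,117.50.
#2 (€8,297): deductible already satisfied, so patient's share is 50% × €8,297 = €4,148.50. Patient pays €4,148.50; OOP now €12,337. Plan pays €8,297 − €4,148.50 = €4,148.50.
#3 (€1,700): deductible met; 50% of €1,700 = €850. OOP would hit €13,187 > €12,800, so the cap limits the patient to €12,800 − €12,337 = €463. Insurer: €1,700 − €463 = €1,237.

€1,237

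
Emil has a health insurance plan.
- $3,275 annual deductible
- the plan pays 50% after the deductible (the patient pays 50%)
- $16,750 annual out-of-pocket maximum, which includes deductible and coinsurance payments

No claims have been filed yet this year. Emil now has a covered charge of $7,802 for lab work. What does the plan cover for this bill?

$2,263.50

Deductible not yet touched, so the first $3,275 of the bill goes to the deductible.
That leaves $7,802 − $3,275 = $4,527 for coinsurance.
Patient's 50% share of $4,527 is $2,263.50.
So the patient owes $3,275 + $2,263.50 = $5,538.50 before any cap.
Total out-of-pocket so far would be $0 + $5,538.50 = $5,538.50, below the $16,750 cap — no reduction.
Insurer pays the balance: $7,802 − $5,538.50 = $2,263.50.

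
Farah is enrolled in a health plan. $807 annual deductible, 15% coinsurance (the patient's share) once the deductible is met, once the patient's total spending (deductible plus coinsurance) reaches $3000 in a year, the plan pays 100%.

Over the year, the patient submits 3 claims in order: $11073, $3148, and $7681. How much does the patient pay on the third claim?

Claim 1 — $11073: $807 to deductible, leaving $10266; 15% of $10266 = $1539.90. Cost to patient: $2346.90. OOP to date $2346.90.
Claim 2 — $3148: deductible met; 15% of $3148 = $472.20. Patient owes $472.20 (running OOP $2819.10).
Claim 3 — $7681: deductible already satisfied, so patient's share is 15% × $7681 = $1152.15. OOP would hit $3971.25 > $3000, so the cap limits the patient to $3000 − $2819.10 = $180.90.

$180.90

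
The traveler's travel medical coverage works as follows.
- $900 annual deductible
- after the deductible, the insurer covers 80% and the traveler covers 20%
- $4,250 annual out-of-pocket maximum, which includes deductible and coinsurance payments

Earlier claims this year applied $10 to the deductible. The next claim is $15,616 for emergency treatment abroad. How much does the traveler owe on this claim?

$3,835.20

$10 of the $900 deductible is already met, leaving $890.
After the $890 deductible portion, $15,616 − $890 = $14,726 is subject to coinsurance.
Coinsurance: $14,726 × 20% = $2,945.20.
So the traveler owes $890 + $2,945.20 = $3,835.20 before any cap.
Total out-of-pocket so far would be $10 + $3,835.20 = $3,845.20, below the $4,250 cap — no reduction.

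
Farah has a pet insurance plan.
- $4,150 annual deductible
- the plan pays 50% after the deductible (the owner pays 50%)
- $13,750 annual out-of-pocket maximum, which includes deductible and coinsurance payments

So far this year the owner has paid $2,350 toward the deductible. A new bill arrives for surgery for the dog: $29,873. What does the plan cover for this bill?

$2,350 of the $4,150 deductible is already met, leaving $1,800.
That leaves $29,873 − $1,800 = $28,073 for coinsurance.
Owner's 50% share of $28,073 is $14,036.50.
So the owner owes $1,800 + $14,036.50 = $15,836.50 before any cap.
That would bring total out-of-pocket to $18,186.50, past the $13,750 cap. The owner is capped at $13,750 − $2,350 = $11,400 on this claim.
The insurer covers the remainder: $29,873 − $11,400 = $18,473.

$18,473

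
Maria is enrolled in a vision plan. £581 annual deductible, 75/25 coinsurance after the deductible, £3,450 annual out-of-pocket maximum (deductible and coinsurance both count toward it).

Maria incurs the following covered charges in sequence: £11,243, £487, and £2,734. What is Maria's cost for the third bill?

Claim 1 (£11,243): £581 to deductible, leaving £10,662; coinsurance £10,662 × 25% = £2,665.50. Cost to member: £3,246.50. OOP to date £3,246.50.
Claim 2 (£487): deductible already satisfied, so member's share is 25% × £487 = £121.75. Member owes £121.75 (running OOP £3,368.25).
Claim 3 (£2,734): deductible met; 25% of £2,734 = £683.50. OOP would hit £4,051.75 > £3,450, so the cap limits the member to £3,450 − £3,368.25 = £81.75.

£81.75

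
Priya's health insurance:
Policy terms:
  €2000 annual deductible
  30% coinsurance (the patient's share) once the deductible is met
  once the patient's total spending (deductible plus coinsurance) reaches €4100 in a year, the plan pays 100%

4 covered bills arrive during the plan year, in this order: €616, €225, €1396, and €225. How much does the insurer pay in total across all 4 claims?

#1 (€616): entire amount goes to the deductible. Patient pays €616; OOP now €616. Insurer: €616 − €616 = €0.
#2 (€225): entire amount goes to the deductible. Cost to patient: €225. OOP to date €841. Plan pays €225 − €225 = €0.
#3 (€1396): €1159 to deductible, leaving €237; patient's 30% is €71.10. Patient owes €1230.10 (running OOP €2071.10). Insurer: €1396 − €1230.10 = €165.90.
#4 (€225): 30% coinsurance on €225 = €67.50. Patient pays €67.50; OOP now €2138.60. Plan pays €225 − €67.50 = €157.50.
Insurer total = bills − patient's total = €2462 − €2138.60 = €323.40.

€323.40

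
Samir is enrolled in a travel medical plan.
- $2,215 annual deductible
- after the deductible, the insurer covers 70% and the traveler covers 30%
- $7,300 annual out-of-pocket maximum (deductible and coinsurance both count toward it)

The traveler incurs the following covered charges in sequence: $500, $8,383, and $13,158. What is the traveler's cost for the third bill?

Claim 1 ($500): fully absorbed by the deductible. Traveler pays $500; OOP now $500.
Claim 2 ($8,383): $1,715 to deductible, leaving $6,668; 30% of $6,668 = $2,000.40. Traveler pays $3,715.40; OOP now $4,215.40.
Claim 3 ($13,158): deductible met; 30% of $13,158 = $3,947.40. That would push OOP to $8,162.80, over the $7,300 cap, so traveler pays $7,300 − $4,215.40 = $3,084.60.

$3,084.60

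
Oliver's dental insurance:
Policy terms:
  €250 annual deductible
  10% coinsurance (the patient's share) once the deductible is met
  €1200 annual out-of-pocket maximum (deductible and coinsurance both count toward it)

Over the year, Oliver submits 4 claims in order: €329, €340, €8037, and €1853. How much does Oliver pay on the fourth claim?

€104.40

#1 (€329): deductible takes €250, €79 remains; coinsurance €79 × 10% = €7.90. Patient pays €257.90; OOP now €257.90.
#2 (€340): 10% coinsurance on €340 = €34. Cost to patient: €34. OOP to date €291.90.
#3 (€8037): 10% coinsurance on €8037 = €803.70. Patient owes €803.70 (running OOP €1095.60).
#4 (€1853): deductible already satisfied, so patient's share is 10% × €1853 = €185.30. OOP would hit €1280.90 > €1200, so the cap limits the patient to €1200 − €1095.60 = €104.40.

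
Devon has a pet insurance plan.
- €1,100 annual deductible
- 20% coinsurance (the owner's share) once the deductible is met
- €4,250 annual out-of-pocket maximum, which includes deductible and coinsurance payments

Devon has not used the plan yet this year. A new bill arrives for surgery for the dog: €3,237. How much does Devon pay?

Nothing has been paid toward the €1,100 deductible, so the first €1,100 of this charge is applied there.
After the €1,100 deductible portion, €3,237 − €1,100 = €2,137 is subject to coinsurance.
20% of €2,137 = €427.40 falls to the owner.
So the owner owes €1,100 + €427.40 = €1,527.40 before any cap.
Total out-of-pocket so far would be €0 + €1,527.40 = €1,527.40, below the €4,250 cap — no reduction.

€1,527.40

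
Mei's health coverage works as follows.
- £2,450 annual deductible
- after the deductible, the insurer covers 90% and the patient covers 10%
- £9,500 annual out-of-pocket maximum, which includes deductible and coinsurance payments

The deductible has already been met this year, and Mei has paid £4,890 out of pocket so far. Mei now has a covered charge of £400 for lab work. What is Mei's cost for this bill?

£40

The deductible is already satisfied, so the full bill goes to coinsurance.
Coinsurance: £400 × 10% = £40.
Year-to-date out-of-pocket becomes £4,890 + £40 = £4,930, still under the £9,500 maximum, so no cap applies.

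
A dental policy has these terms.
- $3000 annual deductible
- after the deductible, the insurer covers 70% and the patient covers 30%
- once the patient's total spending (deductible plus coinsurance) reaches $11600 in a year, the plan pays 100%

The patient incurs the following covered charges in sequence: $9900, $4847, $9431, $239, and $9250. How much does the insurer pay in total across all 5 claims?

$22067

Claim 1 — $9900: deductible takes $3000, $6900 remains; coinsurance $6900 × 30% = $2070. Cost to patient: $5070. OOP to date $5070. Plan pays $9900 − $5070 = $4830.
Claim 2 — $4847: 30% coinsurance on $4847 = $1454.10. Patient owes $1454.10 (running OOP $6524.10). Plan pays $4847 − $1454.10 = $3392.90.
Claim 3 — $9431: deductible met; 30% of $9431 = $2829.30. Patient owes $2829.30 (running OOP $9353.40). Insurer: $9431 − $2829.30 = $6601.70.
Claim 4 — $239: deductible already satisfied, so patient's share is 30% × $239 = $71.70. Patient pays $71.70; OOP now $9425.10. Insurer: $239 − $71.70 = $167.30.
Claim 5 — $9250: deductible met; 30% of $9250 = $2775. OOP would hit $12200.10 > $11600, so the cap limits the patient to $11600 − $9425.10 = $2174.90. Plan pays $9250 − $2174.90 = $7075.10.
Insurer total = bills − patient's total = $33667 − $11600 = $22067.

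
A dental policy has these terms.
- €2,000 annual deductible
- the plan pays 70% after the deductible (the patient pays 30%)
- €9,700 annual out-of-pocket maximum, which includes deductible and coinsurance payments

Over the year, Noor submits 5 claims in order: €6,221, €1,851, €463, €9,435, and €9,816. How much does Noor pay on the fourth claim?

€2,830.50

Claim 1 (€6,221): €2,000 finishes the deductible; €4,221 goes to coinsurance; patient's 30% is €1,266.30. Patient pays €3,266.30; OOP now €3,266.30.
Claim 2 (€1,851): deductible already satisfied, so patient's share is 30% × €1,851 = €555.30. Patient owes €555.30 (running OOP €3,821.60).
Claim 3 (€463): deductible already satisfied, so patient's share is 30% × €463 = €138.90. Cost to patient: €138.90. OOP to date €3,960.50.
Claim 4 (€9,435): deductible already satisfied, so patient's share is 30% × €9,435 = €2,830.50. Cost to patient: €2,830.50. OOP to date €6,791.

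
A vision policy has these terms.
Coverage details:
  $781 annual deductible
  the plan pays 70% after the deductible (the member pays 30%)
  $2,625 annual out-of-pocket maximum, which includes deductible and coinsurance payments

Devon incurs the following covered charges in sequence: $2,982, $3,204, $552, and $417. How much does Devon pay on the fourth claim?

Claim 1 ($2,982): $781 finishes the deductible; $2,201 goes to coinsurance; 30% of $2,201 = $660.30. Member pays $1,441.30; OOP now $1,441.30.
Claim 2 ($3,204): 30% coinsurance on $3,204 = $961.20. Member owes $961.20 (running OOP $2,402.50).
Claim 3 ($552): deductible already satisfied, so member's share is 30% × $552 = $165.60. Cost to member: $165.60. OOP to date $2,568.10.
Claim 4 ($417): deductible already satisfied, so member's share is 30% × $417 = $125.10. OOP would hit $2,693.20 > $2,625, so the cap limits the member to $2,625 − $2,568.10 = $56.90.

$56.90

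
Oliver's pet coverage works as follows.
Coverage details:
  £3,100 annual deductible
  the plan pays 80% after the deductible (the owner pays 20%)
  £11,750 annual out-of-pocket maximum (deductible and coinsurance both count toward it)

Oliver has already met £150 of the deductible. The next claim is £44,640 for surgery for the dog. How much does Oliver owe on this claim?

Remaining deductible: £3,100 − £150 = £2,950.
That leaves £44,640 − £2,950 = £41,690 for coinsurance.
20% of £41,690 = £8,338 falls to the owner.
So the owner owes £2,950 + £8,338 = £11,288 before any cap.
Cumulative spending £150 + £11,288 = £11,438 stays under the £11,750 maximum.

£11,288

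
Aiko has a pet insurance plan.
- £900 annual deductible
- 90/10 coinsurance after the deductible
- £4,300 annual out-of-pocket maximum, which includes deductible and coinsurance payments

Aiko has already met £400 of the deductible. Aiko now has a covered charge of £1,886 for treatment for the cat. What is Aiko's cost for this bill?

Deductible still to meet: £900 − £400 = £500.
After the £500 deductible portion, £1,886 − £500 = £1,386 is subject to coinsurance.
10% of £1,386 = £138.60 falls to the owner.
So the owner owes £500 + £138.60 = £638.60 before any cap.
Cumulative spending £400 + £638.60 = £1,038.60 stays under the £4,300 maximum.

£638.60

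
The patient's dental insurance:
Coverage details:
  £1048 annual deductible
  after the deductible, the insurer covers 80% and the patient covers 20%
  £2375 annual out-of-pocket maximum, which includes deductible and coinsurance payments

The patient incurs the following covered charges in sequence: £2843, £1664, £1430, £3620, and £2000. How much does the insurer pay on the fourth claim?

Claim 1 (£2843): deductible takes £1048, £1795 remains; 20% of £1795 = £359. Patient pays £1407; OOP now £1407. Plan pays £2843 − £1407 = £1436.
Claim 2 (£1664): deductible met; 20% of £1664 = £332.80. Patient owes £332.80 (running OOP £1739.80). Insurer: £1664 − £332.80 = £1331.20.
Claim 3 (£1430): deductible met; 20% of £1430 = £286. Cost to patient: £286. OOP to date £2025.80. Insurer: £1430 − £286 = £1144.
Claim 4 (£3620): deductible met; 20% of £3620 = £724. That would push OOP to £2749.80, over the £2375 cap, so patient pays £2375 − £2025.80 = £349.20. Insurer: £3620 − £349.20 = £3270.80.

£3270.80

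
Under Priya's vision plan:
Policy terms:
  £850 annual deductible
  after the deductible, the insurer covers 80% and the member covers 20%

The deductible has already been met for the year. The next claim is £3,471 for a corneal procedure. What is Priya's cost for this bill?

The deductible is already satisfied, so the full bill goes to coinsurance.
Member's 20% share of £3,471 is £694.20.

£694.20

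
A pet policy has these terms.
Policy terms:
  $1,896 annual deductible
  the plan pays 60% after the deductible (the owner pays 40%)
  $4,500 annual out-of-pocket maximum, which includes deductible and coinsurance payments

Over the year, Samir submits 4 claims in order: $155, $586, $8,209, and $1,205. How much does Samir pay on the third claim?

Claim 1 ($155): all of it applies to the deductible. Cost to owner: $155. OOP to date $155.
Claim 2 ($586): all of it applies to the deductible. Owner pays $586; OOP now $741.
Claim 3 ($8,209): $1,155 to deductible, leaving $7,054; owner's 40% is $2,821.60. Deductible plus coinsurance: $1,155 + $2,821.60 = $3,976.60. That would push OOP to $4,717.60, over the $4,500 cap, so owner pays $4,500 − $741 = $3,759.

$3,759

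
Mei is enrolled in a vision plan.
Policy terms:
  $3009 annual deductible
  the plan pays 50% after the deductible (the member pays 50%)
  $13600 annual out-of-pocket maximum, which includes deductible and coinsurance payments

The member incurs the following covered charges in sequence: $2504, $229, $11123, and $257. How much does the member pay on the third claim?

Claim 1 — $2504: all of it applies to the deductible. Cost to member: $2504. OOP to date $2504.
Claim 2 — $229: all of it applies to the deductible. Member owes $229 (running OOP $2733).
Claim 3 — $11123: $276 finishes the deductible; $10847 goes to coinsurance; 50% of $10847 = $5423.50. Member pays $5699.50; OOP now $8432.50.

$5699.50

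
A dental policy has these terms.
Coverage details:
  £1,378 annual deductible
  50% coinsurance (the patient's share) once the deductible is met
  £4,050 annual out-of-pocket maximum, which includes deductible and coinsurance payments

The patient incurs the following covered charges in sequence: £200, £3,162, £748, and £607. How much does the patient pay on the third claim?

Claim 1 (£200): all of it applies to the deductible. Cost to patient: £200. OOP to date £200.
Claim 2 (£3,162): deductible takes £1,178, £1,984 remains; 50% of £1,984 = £992. Patient owes £2,170 (running OOP £2,370).
Claim 3 (£748): 50% coinsurance on £748 = £374. Patient owes £374 (running OOP £2,744).

£374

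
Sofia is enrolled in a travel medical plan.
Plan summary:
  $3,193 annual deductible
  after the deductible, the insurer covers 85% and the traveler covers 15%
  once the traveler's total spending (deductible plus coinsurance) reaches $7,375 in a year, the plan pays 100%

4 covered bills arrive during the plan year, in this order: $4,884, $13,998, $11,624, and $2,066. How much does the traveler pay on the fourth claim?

Bill 1, $4,884: deductible takes $3,193, $1,691 remains; coinsurance $1,691 × 15% = $253.65. Cost to traveler: $3,446.65. OOP to date $3,446.65.
Bill 2, $13,998: 15% coinsurance on $13,998 = $2,099.70. Cost to traveler: $2,099.70. OOP to date $5,546.35.
Bill 3, $11,624: 15% coinsurance on $11,624 = $1,743.60. Traveler owes $1,743.60 (running OOP $7,289.95).
Bill 4, $2,066: 15% coinsurance on $2,066 = $309.90. OOP would hit $7,599.85 > $7,375, so the cap limits the traveler to $7,375 − $7,289.95 = $85.05.

$85.05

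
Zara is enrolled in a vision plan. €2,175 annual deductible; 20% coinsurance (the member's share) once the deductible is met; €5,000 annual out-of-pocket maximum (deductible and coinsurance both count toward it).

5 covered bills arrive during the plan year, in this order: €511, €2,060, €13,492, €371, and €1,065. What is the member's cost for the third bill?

Bill 1, €511: all of it applies to the deductible. Member pays €511; OOP now €511.
Bill 2, €2,060: deductible takes €1,664, €396 remains; 20% of €396 = €79.20. Member pays €1,743.20; OOP now €2,254.20.
Bill 3, €13,492: deductible met; 20% of €13,492 = €2,698.40. Cost to member: €2,698.40. OOP to date €4,952.60.

€2,698.40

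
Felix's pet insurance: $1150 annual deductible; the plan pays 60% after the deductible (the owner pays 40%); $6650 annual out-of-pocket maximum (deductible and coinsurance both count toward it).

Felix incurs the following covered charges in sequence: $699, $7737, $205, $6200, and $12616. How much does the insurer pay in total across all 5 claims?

Claim 1 ($699): fully absorbed by the deductible. Cost to owner: $699. OOP to date $699. Plan pays $699 − $699 = $0.
Claim 2 ($7737): $451 finishes the deductible; $7286 goes to coinsurance; coinsurance $7286 × 40% = $2914.40. Owner pays $3365.40; OOP now $4064.40. Insurer: $7737 − $3365.40 = $4371.60.
Claim 3 ($205): deductible already satisfied, so owner's share is 40% × $205 = $82. Owner pays $82; OOP now $4146.40. Plan pays $205 − $82 = $123.
Claim 4 ($6200): deductible already satisfied, so owner's share is 40% × $6200 = $2480. Cost to owner: $2480. OOP to date $6626.40. Plan pays $6200 − $2480 = $3720.
Claim 5 ($12616): 40% coinsurance on $12616 = $5046.40. OOP would hit $11672.80 > $6650, so the cap limits the owner to $6650 − $6626.40 = $23.60. Plan pays $12616 − $23.60 = $12592.40.
Insurer total: $0 + $4371.60 + $123 + $3720 + $12592.40 = $20807.

$20807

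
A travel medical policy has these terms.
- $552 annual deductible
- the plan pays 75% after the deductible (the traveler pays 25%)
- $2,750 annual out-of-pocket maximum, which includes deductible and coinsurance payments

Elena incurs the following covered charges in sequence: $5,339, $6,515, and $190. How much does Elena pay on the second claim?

$1,001.25

#1 ($5,339): $552 to deductible, leaving $4,787; coinsurance $4,787 × 25% = $1,196.75. Cost to traveler: $1,748.75. OOP to date $1,748.75.
#2 ($6,515): 25% coinsurance on $6,515 = $1,628.75. That would push OOP to $3,377.50, over the $2,750 cap, so traveler pays $2,750 − $1,748.75 = $1,001.25.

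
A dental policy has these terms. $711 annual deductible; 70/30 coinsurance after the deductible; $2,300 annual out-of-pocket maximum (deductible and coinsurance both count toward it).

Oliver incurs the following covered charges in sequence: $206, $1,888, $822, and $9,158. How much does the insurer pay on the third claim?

$575.40

#1 ($206): all of it applies to the deductible. Patient owes $206 (running OOP $206). Plan pays $206 − $206 = $0.
#2 ($1,888): $505 finishes the deductible; $1,383 goes to coinsurance; 30% of $1,383 = $414.90. Cost to patient: $919.90. OOP to date $1,125.90. Plan pays $1,888 − $919.90 = $968.10.
#3 ($822): deductible already satisfied, so patient's share is 30% × $822 = $246.60. Patient pays $246.60; OOP now $1,372.50. Plan pays $822 − $246.60 = $575.40.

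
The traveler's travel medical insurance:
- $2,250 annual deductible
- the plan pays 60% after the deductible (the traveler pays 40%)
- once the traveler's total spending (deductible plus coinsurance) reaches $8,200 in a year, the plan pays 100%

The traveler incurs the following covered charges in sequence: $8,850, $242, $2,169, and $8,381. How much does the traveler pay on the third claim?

Claim 1 — $8,850: $2,250 finishes the deductible; $6,600 goes to coinsurance; 40% of $6,600 = $2,640. Traveler pays $4,890; OOP now $4,890.
Claim 2 — $242: deductible met; 40% of $242 = $96.80. Traveler owes $96.80 (running OOP $4,986.80).
Claim 3 — $2,169: 40% coinsurance on $2,169 = $867.60. Traveler pays $867.60; OOP now $5,854.40.

$867.60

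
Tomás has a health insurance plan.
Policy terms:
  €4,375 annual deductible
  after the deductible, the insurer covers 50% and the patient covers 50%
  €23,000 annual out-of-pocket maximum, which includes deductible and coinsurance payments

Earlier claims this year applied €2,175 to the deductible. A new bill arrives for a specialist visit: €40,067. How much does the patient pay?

Remaining deductible: €4,375 − €2,175 = €2,200.
After the €2,200 deductible portion, €40,067 − €2,200 = €37,867 is subject to coinsurance.
50% of €37,867 = €18,933.50 falls to the patient.
So the patient owes €2,200 + €18,933.50 = €21,133.50 before any cap.
Adding €21,133.50 to the €2,175 already spent would give €23,308.50, which exceeds the €23,000 cap; the patient pays just €23,000 − €2,175 = €20,825.

€20,825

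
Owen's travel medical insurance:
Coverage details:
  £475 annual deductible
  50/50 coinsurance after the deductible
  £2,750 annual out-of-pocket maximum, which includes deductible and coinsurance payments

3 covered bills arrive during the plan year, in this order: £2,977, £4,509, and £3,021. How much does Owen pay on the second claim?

Claim 1 (£2,977): deductible takes £475, £2,502 remains; traveler's 50% is £1,251. Traveler owes £1,726 (running OOP £1,726).
Claim 2 (£4,509): deductible met; 50% of £4,509 = £2,254.50. OOP would hit £3,980.50 > £2,750, so the cap limits the traveler to £2,750 − £1,726 = £1,024.

£1,024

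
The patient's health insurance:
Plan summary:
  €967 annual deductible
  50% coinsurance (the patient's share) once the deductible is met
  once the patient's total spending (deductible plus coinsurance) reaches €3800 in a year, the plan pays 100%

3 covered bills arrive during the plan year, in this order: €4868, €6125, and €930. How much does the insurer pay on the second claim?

€5242.50

Claim 1 — €4868: deductible takes €967, €3901 remains; patient's 50% is €1950.50. Cost to patient: €2917.50. OOP to date €2917.50. Insurer: €4868 − €2917.50 = €1950.50.
Claim 2 — €6125: 50% coinsurance on €6125 = €3062.50. Adding that to €2917.50 gives €5980, past the €3800 cap; patient pays only €3800 − €2917.50 = €882.50. Plan pays €6125 − €882.50 = €5242.50.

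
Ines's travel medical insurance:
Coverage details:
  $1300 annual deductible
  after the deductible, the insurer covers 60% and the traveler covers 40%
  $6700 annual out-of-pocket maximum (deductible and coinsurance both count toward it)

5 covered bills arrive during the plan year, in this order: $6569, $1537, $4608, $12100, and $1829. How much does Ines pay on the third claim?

$1843.20

Claim 1 — $6569: deductible takes $1300, $5269 remains; 40% of $5269 = $2107.60. Traveler pays $3407.60; OOP now $3407.60.
Claim 2 — $1537: 40% coinsurance on $1537 = $614.80. Traveler owes $614.80 (running OOP $4022.40).
Claim 3 — $4608: deductible already satisfied, so traveler's share is 40% × $4608 = $1843.20. Traveler owes $1843.20 (running OOP $5865.60).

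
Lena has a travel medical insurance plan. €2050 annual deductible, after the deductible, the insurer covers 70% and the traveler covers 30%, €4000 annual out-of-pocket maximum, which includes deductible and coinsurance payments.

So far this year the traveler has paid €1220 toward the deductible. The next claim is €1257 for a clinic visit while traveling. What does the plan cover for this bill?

€298.90

Deductible still to meet: €2050 − €1220 = €830.
That leaves €1257 − €830 = €427 for coinsurance.
Traveler's 30% share of €427 is €128.10.
Traveler responsibility before any cap: €830 + €128.10 = €958.10.
Year-to-date out-of-pocket becomes €1220 + €958.10 = €2178.10, still under the €4000 maximum, so no cap applies.
The plan picks up €1257 − €958.10 = €298.90.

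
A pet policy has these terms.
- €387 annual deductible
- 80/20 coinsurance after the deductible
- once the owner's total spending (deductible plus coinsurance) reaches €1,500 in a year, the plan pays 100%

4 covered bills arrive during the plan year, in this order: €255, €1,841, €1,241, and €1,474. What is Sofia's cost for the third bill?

Claim 1 (€255): fully absorbed by the deductible. Owner pays €255; OOP now €255.
Claim 2 (€1,841): €132 to deductible, leaving €1,709; coinsurance €1,709 × 20% = €341.80. Cost to owner: €473.80. OOP to date €728.80.
Claim 3 (€1,241): deductible already satisfied, so owner's share is 20% × €1,241 = €248.20. Cost to owner: €248.20. OOP to date €977.

€248.20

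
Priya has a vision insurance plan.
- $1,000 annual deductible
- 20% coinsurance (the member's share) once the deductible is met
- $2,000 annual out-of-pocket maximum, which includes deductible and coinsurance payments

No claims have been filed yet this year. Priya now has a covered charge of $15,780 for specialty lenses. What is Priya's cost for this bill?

$2,000

Nothing has been paid toward the $1,000 deductible, so the first $1,000 of this charge is applied there.
That leaves $15,780 − $1,000 = $14,780 for coinsurance.
20% of $14,780 = $2,956 falls to the member.
So the member owes $1,000 + $2,956 = $3,956 before any cap.
Year-to-date out-of-pocket would reach $0 + $3,956 = $3,956, above the $2,000 maximum, so the member pays only $2,000 − $0 = $2,000.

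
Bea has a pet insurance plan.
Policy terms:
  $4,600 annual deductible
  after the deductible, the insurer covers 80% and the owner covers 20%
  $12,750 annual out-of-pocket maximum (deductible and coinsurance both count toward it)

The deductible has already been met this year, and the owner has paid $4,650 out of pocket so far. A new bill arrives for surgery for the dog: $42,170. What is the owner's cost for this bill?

With the deductible met, the entire $42,170 is subject to coinsurance.
20% of $42,170 = $8,434 falls to the owner.
Adding $8,434 to the $4,650 already spent would give $13,084, which exceeds the $12,750 cap; the owner pays just $12,750 − $4,650 = $8,100.

$8,100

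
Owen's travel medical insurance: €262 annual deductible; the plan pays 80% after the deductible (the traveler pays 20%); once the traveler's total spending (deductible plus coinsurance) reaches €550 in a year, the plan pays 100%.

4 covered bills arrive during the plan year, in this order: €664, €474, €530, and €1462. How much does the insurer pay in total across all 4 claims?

€2580

Claim 1 — €664: €262 to deductible, leaving €402; 20% of €402 = €80.40. Cost to traveler: €342.40. OOP to date €342.40. Plan pays €664 − €342.40 = €321.60.
Claim 2 — €474: deductible already satisfied, so traveler's share is 20% × €474 = €94.80. Traveler owes €94.80 (running OOP €437.20). Plan pays €474 − €94.80 = €379.20.
Claim 3 — €530: deductible met; 20% of €530 = €106. Traveler pays €106; OOP now €543.20. Insurer: €530 − €106 = €424.
Claim 4 — €1462: deductible already satisfied, so traveler's share is 20% × €1462 = €292.40. That would push OOP to €835.60, over the €550 cap, so traveler pays €550 − €543.20 = €6.80. Insurer: €1462 − €6.80 = €1455.20.
Insurer total: €321.60 + €379.20 + €424 + €1455.20 = €2580.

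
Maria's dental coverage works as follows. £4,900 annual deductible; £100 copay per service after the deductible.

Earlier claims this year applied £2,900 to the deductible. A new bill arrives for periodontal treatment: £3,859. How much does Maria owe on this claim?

Remaining deductible: £4,900 − £2,900 = £2,000.
That leaves £3,859 − £2,000 = £1,859 for the copay.
Copay on this service: £100.
So the patient owes £2,000 + £100 = £2,100.

£2,100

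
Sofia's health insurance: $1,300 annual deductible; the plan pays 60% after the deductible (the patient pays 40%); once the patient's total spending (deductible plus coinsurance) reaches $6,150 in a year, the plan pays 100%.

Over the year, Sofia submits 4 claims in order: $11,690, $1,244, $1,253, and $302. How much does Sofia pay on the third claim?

$196.40

Claim 1 ($11,690): deductible takes $1,300, $10,390 remains; coinsurance $10,390 × 40% = $4,156. Cost to patient: $5,456. OOP to date $5,456.
Claim 2 ($1,244): 40% coinsurance on $1,244 = $497.60. Cost to patient: $497.60. OOP to date $5,953.60.
Claim 3 ($1,253): 40% coinsurance on $1,253 = $501.20. OOP would hit $6,454.80 > $6,150, so the cap limits the patient to $6,150 − $5,953.60 = $196.40.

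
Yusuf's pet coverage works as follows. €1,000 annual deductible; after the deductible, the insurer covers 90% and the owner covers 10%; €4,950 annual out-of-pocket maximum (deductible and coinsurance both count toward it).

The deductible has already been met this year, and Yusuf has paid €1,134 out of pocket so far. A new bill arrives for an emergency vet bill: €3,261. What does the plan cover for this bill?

€2,934.90

With the deductible met, the entire €3,261 is subject to coinsurance.
Owner's 10% share of €3,261 is €326.10.
Total out-of-pocket so far would be €1,134 + €326.10 = €1,460.10, below the €4,950 cap — no reduction.
Insurer pays the balance: €3,261 − €326.10 = €2,934.90.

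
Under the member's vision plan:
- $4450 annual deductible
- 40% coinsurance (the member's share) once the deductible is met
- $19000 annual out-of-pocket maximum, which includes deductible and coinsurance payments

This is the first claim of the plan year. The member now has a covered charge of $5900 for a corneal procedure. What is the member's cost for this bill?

$5030

Nothing has been paid toward the $4450 deductible, so the first $4450 of this charge is applied there.
After the $4450 deductible portion, $5900 − $4450 = $1450 is subject to coinsurance.
Coinsurance: $1450 × 40% = $580.
So the member owes $4450 + $580 = $5030 before any cap.
Total out-of-pocket so far would be $0 + $5030 = $5030, below the $19000 cap — no reduction.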